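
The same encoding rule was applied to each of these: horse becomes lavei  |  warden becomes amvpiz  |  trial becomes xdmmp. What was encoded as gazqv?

cover

Shifts by position in horse: pos 0: h→l (+4), pos 1: o→a (+12), pos 2: r→v (+4), pos 3: s→e (+12) — repeating every 2. It's a Vigenère-style cipher with numeric key [4,12]: position i shifts by key[i mod 2].
Reversing it on gazqv: g−4=c, a−12=o, z−4=v, q−12=e, v−4=r.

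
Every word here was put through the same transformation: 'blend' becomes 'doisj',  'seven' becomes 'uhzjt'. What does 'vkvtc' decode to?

In blend: b→d is +2, l→o is +3, e→i is +4, n→s is +5 — the shift increases by 1 each position. Each letter shifts forward by (position + 2), i.e. 2, 3, 4, … — the shift grows by one for each successive letter.
Reversing it on vkvtc: v−2=t, k−3=h, v−4=r, t−5=o, c−6=w.

throw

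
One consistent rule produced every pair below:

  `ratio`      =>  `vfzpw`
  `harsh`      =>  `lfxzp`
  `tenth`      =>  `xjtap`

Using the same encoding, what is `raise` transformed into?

In ratio: r→v is +4, a→f is +5, t→z is +6, i→p is +7 — the shift increases by 1 each position. The shift increases by 1 at each position, starting from +4: 4, 5, 6, ….
On raise: r+4=v, a+5=f, i+6=o, s+7=z, e+8=m.

vfozm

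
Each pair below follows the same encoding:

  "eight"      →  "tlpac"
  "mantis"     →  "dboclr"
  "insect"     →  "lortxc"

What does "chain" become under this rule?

xablo

e(4)→t(19) and i(8)→l(11) fit y≡11x+1 (mod 26); the inverse of 11 mod 26 is 19. Each letter's alphabet position (a=0..z=25) is mapped through 11·x+1 mod 26 — an affine cipher.
For chain: c(2)→11·2+1≡23=x; h(7)→11·7+1≡0=a; a(0)→11·0+1≡1=b; i(8)→11·8+1≡11=l; n(13)→11·13+1≡14=o (all mod 26).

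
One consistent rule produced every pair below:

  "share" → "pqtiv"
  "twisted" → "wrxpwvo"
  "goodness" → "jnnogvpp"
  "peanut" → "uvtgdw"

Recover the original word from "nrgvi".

owner

Each letter's alphabet position (a=0..z=25) is mapped through 7·x+19 mod 26 — an affine cipher.
Reversing it on nrgvi: n(13)→15·(13−19)≡14=o; r(17)→15·(17−19)≡22=w; g(6)→15·(6−19)≡13=n; v(21)→15·(21−19)≡4=e; i(8)→15·(8−19)≡17=r (all mod 26).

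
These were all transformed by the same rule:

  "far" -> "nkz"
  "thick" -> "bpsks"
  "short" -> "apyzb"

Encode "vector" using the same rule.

dokbyz

The shift depends on letter class: consonant f→n is +8, but vowel a→k is +10. The rule splits by letter class: vowels +10, consonants +8.
On vector: v(cons)+8=d, e(vowel)+10=o, c(cons)+8=k, t(cons)+8=b, o(vowel)+10=y, r(cons)+8=z.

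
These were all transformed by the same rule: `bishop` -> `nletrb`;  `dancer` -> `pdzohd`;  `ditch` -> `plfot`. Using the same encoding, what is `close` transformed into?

oxreh

Vowels shift forward by 3 and consonants shift forward by 12.
On close: c(cons)+12=o, l(cons)+12=x, o(vowel)+3=r, s(cons)+12=e, e(vowel)+3=h.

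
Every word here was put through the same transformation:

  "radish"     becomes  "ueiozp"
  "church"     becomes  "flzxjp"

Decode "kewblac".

In radish: r→u is +3, a→e is +4, d→i is +5, i→o is +6 — the shift increases by 1 each position. Each letter shifts forward by (position + 3), i.e. 3, 4, 5, … — the shift grows by one for each successive letter.
Reversing it on kewblac: k−3=h, e−4=a, w−5=r, b−6=v, l−7=e, a−8=s, c−9=t.

harvest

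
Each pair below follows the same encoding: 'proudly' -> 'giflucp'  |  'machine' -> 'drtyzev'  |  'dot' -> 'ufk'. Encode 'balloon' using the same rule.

Compare letters: p→g is +17, r→i is +17, o→f is +17 — a constant shift. It's a constant shift of +17 (ROT17).
On balloon: b+17=s, a+17=r, l+17=c, l+17=c, o+17=f, o+17=f, n+17=e.

srccffe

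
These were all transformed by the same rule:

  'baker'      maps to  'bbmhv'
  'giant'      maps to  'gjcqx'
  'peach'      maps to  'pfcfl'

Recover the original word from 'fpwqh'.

In baker: b→b is +0, a→b is +1, k→m is +2, e→h is +3 — the shift increases by 1 each position. The shift increases by 1 at each position, starting from +0: 0, 1, 2, ….
Reversing it on fpwqh: f−0=f, p−1=o, w−2=u, q−3=n, h−4=d.

found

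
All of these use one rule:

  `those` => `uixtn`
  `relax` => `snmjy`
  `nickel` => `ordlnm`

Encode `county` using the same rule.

The shift depends on letter class: consonant t→u is +1, but vowel o→x is +9. Two shifts are in play — +9 for a/e/i/o/u, +1 for every other letter.
On county: c(cons)+1=d, o(vowel)+9=x, u(vowel)+9=d, n(cons)+1=o, t(cons)+1=u, y(cons)+1=z.

dxdouz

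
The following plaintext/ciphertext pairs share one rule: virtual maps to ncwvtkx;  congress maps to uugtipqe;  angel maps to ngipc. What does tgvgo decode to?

The output letters match the input read backwards, each shifted +2: virtual reversed is lautriv. Two steps: reverse the string, then apply a Caesar shift of +2.
Undoing it on tgvgo: shift back: t−2=r, g−2=e, v−2=t, g−2=e, o−2=m → retem; then reverse → meter.

meter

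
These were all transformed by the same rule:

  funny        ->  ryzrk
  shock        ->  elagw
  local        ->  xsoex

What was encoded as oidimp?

Shifts by position in funny: pos 0: f→r (+12), pos 1: u→y (+4), pos 2: n→z (+12), pos 3: n→r (+4) — repeating every 2. A repeating key of period 2 is used — shifts +12, +4 over and over.
Decoding oidimp: o−12=c, i−4=e, d−12=r, i−4=e, m−12=a, p−4=l.

cereal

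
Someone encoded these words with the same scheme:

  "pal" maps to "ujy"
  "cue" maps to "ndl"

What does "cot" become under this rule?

cxl

The output letters match the input read backwards, each shifted +9: pal reversed is lap. Read the word backwards and shift each letter +9.
Applying it to cot: reverse → toc; then shift: t+9=c, o+9=x, c+9=l.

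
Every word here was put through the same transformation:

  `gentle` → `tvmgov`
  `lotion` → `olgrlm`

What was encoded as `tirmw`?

Each pair mirrors across the alphabet (g↔t, e↔v, n↔m): positions sum to 25. Letters are reflected about the middle of the alphabet (position → 25−position): Atbash.
Reversing it on tirmw: t↔g, i↔r, r↔i, m↔n, w↔d.

grind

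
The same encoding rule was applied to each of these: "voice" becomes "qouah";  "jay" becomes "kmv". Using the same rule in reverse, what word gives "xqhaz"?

novel

The output letters match the input read backwards, each shifted +12: voice reversed is eciov. Read the word backwards and shift each letter +12.
Decoding xqhaz: shift back: x−12=l, q−12=e, h−12=v, a−12=o, z−12=n → levon; then reverse → novel.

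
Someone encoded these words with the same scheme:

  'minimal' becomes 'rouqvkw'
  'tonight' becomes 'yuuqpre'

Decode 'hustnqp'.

In minimal: m→r is +5, i→o is +6, n→u is +7, i→q is +8 — the shift increases by 1 each position. Each letter shifts forward by (position + 5), i.e. 5, 6, 7, … — the shift grows by one for each successive letter.
Reversing it on hustnqp: h−5=c, u−6=o, s−7=l, t−8=l, n−9=e, q−10=g, p−11=e.

college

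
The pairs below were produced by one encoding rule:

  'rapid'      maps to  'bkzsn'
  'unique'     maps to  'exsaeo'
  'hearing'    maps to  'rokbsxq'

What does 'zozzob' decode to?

pepper

Compare letters: r→b is +10, a→k is +10, p→z is +10 — a constant shift. This is a Caesar cipher with shift 10.
Undoing it on zozzob: z−10=p, o−10=e, z−10=p, z−10=p, o−10=e, b−10=r.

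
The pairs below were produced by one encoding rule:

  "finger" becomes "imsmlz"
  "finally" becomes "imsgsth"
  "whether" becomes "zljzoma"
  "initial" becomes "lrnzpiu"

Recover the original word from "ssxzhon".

postage

Each letter shifts forward by (position + 3), i.e. 3, 4, 5, … — the shift grows by one for each successive letter.
Decoding ssxzhon: s−3=p, s−4=o, x−5=s, z−6=t, h−7=a, o−8=g, n−9=e.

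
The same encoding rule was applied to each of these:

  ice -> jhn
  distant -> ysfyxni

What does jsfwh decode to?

crane

The output letters match the input read backwards, each shifted +5: ice reversed is eci. The word is reversed, then every letter is shifted forward by 5.
Decoding jsfwh: shift back: j−5=e, s−5=n, f−5=a, w−5=r, h−5=c → enarc; then reverse → crane.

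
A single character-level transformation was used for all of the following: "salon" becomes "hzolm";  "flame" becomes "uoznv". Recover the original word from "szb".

hay

Each pair mirrors across the alphabet (s↔h, a↔z, l↔o): positions sum to 25. Each letter is replaced by its mirror in the alphabet: a↔z, b↔y, c↔x, and so on (the Atbash cipher).
Undoing it on szb: s↔h, z↔a, b↔y.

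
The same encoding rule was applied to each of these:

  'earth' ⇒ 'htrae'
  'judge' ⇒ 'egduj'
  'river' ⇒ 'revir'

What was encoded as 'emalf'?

flame

The output letters match the input read backwards: earth reversed is htrae. It's just the letters in reverse order.
Undoing it on emalf: then reverse → flame.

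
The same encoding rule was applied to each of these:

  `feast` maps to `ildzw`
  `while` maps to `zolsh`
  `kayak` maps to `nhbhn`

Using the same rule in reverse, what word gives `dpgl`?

aide

A repeating key of period 2 is used — shifts +3, +7 over and over.
Undoing it on dpgl: d−3=a, p−7=i, g−3=d, l−7=e.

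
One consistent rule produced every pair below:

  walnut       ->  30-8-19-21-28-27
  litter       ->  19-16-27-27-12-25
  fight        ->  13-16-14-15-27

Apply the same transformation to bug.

w is letter #23 and maps to 30: an offset of 7. Letters become their 1-based position plus 7 (so a→8, b→9, …).
Applying it to bug: b=2→9, u=21→28, g=7→14.

9-28-14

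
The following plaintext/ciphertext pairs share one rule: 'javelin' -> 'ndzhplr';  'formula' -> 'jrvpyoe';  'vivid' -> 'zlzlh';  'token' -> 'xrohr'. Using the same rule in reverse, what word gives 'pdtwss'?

It's a Vigenère-style cipher with numeric key [4,3]: position i shifts by key[i mod 2].
Undoing it on pdtwss: p−4=l, d−3=a, t−4=p, w−3=t, s−4=o, s−3=p.

laptop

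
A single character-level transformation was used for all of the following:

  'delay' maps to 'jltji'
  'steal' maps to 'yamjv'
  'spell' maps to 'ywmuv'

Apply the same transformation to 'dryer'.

In delay: d→j is +6, e→l is +7, l→t is +8, a→j is +9 — the shift increases by 1 each position. Each letter shifts forward by (position + 6), i.e. 6, 7, 8, … — the shift grows by one for each successive letter.
Applying it to dryer: d+6=j, r+7=y, y+8=g, e+9=n, r+10=b.

jygnb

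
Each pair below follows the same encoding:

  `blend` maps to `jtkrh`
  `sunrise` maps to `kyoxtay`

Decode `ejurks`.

melody

Read the word backwards and shift each letter +6.
Reversing it on ejurks: shift back: e−6=y, j−6=d, u−6=o, r−6=l, k−6=e, s−6=m → ydolem; then reverse → melody.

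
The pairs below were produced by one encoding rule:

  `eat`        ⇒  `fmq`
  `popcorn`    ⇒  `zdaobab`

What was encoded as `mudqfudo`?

Two steps: reverse the string, then apply a Caesar shift of +12.
Undoing it on mudqfudo: shift back: m−12=a, u−12=i, d−12=r, q−12=e, f−12=t, u−12=i, d−12=r, o−12=c → airetirc; then reverse → criteria.

criteria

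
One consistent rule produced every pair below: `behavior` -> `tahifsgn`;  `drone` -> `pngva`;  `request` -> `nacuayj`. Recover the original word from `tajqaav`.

This is an affine cipher: with a=0,…,z=25, each position x becomes (11x+8) mod 26.
Undoing it on tajqaav: t(19)→19·(19−8)≡1=b; a(0)→19·(0−8)≡4=e; j(9)→19·(9−8)≡19=t; q(16)→19·(16−8)≡22=w; a(0)→19·(0−8)≡4=e; a(0)→19·(0−8)≡4=e; v(21)→19·(21−8)≡13=n (all mod 26).

between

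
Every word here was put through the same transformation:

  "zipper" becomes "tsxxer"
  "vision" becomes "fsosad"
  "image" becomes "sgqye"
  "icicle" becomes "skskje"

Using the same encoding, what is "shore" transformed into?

z(25)→t(19) and i(8)→s(18) fit y≡23x+16 (mod 26); the inverse of 23 mod 26 is 17. Treating letters as 0–25, the rule is x ↦ 23x + 16 (mod 26).
On shore: s(18)→23·18+16≡14=o; h(7)→23·7+16≡21=v; o(14)→23·14+16≡0=a; r(17)→23·17+16≡17=r; e(4)→23·4+16≡4=e (all mod 26).

ovare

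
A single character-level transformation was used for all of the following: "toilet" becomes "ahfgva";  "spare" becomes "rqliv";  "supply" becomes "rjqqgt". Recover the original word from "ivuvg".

rebel

t(19)→a(0) and o(14)→h(7) fit y≡9x+11 (mod 26); the inverse of 9 mod 26 is 3. Treating letters as 0–25, the rule is x ↦ 9x + 11 (mod 26).
Undoing it on ivuvg: i(8)→3·(8−11)≡17=r; v(21)→3·(21−11)≡4=e; u(20)→3·(20−11)≡1=b; v(21)→3·(21−11)≡4=e; g(6)→3·(6−11)≡11=l (all mod 26).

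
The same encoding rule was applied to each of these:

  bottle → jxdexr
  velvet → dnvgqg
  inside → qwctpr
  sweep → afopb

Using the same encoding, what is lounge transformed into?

In bottle: b→j is +8, o→x is +9, t→d is +10, t→e is +11 — the shift increases by 1 each position. Each letter shifts forward by (position + 8), i.e. 8, 9, 10, … — the shift grows by one for each successive letter.
On lounge: l+8=t, o+9=x, u+10=e, n+11=y, g+12=s, e+13=r.

txeysr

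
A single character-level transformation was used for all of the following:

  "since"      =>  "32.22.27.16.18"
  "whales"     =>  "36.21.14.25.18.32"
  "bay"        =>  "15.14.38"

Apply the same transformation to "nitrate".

27.22.33.31.14.33.18

Each letter is replaced by its alphabet position (a=1..z=26) + 13.
For nitrate: n=14→27, i=9→22, t=20→33, r=18→31, a=1→14, t=20→33, e=5→18.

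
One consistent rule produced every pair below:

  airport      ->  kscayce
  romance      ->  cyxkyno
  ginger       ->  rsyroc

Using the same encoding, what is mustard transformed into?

The shift depends on letter class: consonant r→c is +11, but vowel a→k is +10. The rule splits by letter class: vowels +10, consonants +11.
On mustard: m(cons)+11=x, u(vowel)+10=e, s(cons)+11=d, t(cons)+11=e, a(vowel)+10=k, r(cons)+11=c, d(cons)+11=o.

xedekco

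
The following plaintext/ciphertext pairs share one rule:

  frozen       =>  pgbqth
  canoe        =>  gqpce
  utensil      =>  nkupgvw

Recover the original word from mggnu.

The output letters match the input read backwards, each shifted +2: frozen reversed is nezorf. Read the word backwards and shift each letter +2.
Reversing it on mggnu: shift back: m−2=k, g−2=e, g−2=e, n−2=l, u−2=s → keels; then reverse → sleek.

sleek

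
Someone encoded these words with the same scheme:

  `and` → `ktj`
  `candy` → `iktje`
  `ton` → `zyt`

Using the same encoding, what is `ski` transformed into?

The shift depends on letter class: consonant n→t is +6, but vowel a→k is +10. Two shifts are in play — +10 for a/e/i/o/u, +6 for every other letter.
Applying it to ski: s(cons)+6=y, k(cons)+6=q, i(vowel)+10=s.

yqs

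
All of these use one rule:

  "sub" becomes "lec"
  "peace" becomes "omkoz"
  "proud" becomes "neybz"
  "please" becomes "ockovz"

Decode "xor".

hen

The output letters match the input read backwards, each shifted +10: sub reversed is bus. Two steps: reverse the string, then apply a Caesar shift of +10.
Reversing it on xor: shift back: x−10=n, o−10=e, r−10=h → neh; then reverse → hen.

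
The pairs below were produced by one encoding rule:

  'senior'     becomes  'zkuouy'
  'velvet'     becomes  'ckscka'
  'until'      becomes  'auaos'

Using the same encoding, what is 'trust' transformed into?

Vowels shift forward by 6 and consonants shift forward by 7.
Applying it to trust: t(cons)+7=a, r(cons)+7=y, u(vowel)+6=a, s(cons)+7=z, t(cons)+7=a.

ayaza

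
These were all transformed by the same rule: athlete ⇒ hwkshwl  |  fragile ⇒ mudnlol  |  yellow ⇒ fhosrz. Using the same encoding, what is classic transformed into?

Shifts by position in athlete: pos 0: a→h (+7), pos 1: t→w (+3), pos 2: h→k (+3), pos 3: l→s (+7), pos 4: e→h (+3), pos 5: t→w (+3) — repeating every 3. The shifts repeat in a cycle of length 3: positions 0,1,… shift by +7, +3, +3, then the pattern repeats.
Applying it to classic: c+7=j, l+3=o, a+3=d, s+7=z, s+3=v, i+3=l, c+7=j.

jodzvlj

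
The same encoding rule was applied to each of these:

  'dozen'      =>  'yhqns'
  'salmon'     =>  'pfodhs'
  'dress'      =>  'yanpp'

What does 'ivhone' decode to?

d(3)→y(24) and o(14)→h(7) fit y≡15x+5 (mod 26); the inverse of 15 mod 26 is 7. Each letter's alphabet position (a=0..z=25) is mapped through 15·x+5 mod 26 — an affine cipher.
Undoing it on ivhone: i(8)→7·(8−5)≡21=v; v(21)→7·(21−5)≡8=i; h(7)→7·(7−5)≡14=o; o(14)→7·(14−5)≡11=l; n(13)→7·(13−5)≡4=e; e(4)→7·(4−5)≡19=t (all mod 26).

violet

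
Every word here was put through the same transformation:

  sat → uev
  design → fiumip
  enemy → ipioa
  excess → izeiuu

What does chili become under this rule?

Vowels shift forward by 4 and consonants shift forward by 2.
Applying it to chili: c(cons)+2=e, h(cons)+2=j, i(vowel)+4=m, l(cons)+2=n, i(vowel)+4=m.

ejmnm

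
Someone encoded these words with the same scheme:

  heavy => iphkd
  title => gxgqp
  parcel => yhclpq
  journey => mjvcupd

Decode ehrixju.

fashion

Treating letters as 0–25, the rule is x ↦ 15x + 7 (mod 26).
Reversing it on ehrixju: e(4)→7·(4−7)≡5=f; h(7)→7·(7−7)≡0=a; r(17)→7·(17−7)≡18=s; i(8)→7·(8−7)≡7=h; x(23)→7·(23−7)≡8=i; j(9)→7·(9−7)≡14=o; u(20)→7·(20−7)≡13=n (all mod 26).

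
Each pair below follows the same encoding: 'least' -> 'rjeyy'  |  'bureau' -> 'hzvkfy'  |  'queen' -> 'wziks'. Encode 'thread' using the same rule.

zmvkfh

Shifts by position in least: pos 0: l→r (+6), pos 1: e→j (+5), pos 2: a→e (+4), pos 3: s→y (+6), pos 4: t→y (+5) — repeating every 3. The shifts repeat in a cycle of length 3: positions 0,1,… shift by +6, +5, +4, then the pattern repeats.
For thread: t+6=z, h+5=m, r+4=v, e+6=k, a+5=f, d+4=h.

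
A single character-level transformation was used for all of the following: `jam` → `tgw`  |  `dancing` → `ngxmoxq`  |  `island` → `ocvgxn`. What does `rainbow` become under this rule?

The shift depends on letter class: consonant j→t is +10, but vowel a→g is +6. Vowels shift forward by 6 and consonants shift forward by 10.
On rainbow: r(cons)+10=b, a(vowel)+6=g, i(vowel)+6=o, n(cons)+10=x, b(cons)+10=l, o(vowel)+6=u, w(cons)+10=g.

bgoxlug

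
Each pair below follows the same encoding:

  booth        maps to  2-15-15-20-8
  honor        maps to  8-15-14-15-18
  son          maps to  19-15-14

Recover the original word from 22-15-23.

vow

Each letter is replaced by its alphabet position (a=1, b=2, …, z=26).
Decoding 22-15-23: 22=v, 15=o, 23=w.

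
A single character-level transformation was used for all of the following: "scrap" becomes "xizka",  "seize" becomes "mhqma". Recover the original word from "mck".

The output letters match the input read backwards, each shifted +8: scrap reversed is parcs. Read the word backwards and shift each letter +8.
Decoding mck: shift back: m−8=e, c−8=u, k−8=c → euc; then reverse → cue.

cue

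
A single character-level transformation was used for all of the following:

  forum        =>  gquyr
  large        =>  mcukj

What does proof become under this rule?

qtrsk

In forum: f→g is +1, o→q is +2, r→u is +3, u→y is +4 — the shift increases by 1 each position. Letter i (0-indexed) is shifted by i+1, so successive shifts are 1, 2, 3, ….
On proof: p+1=q, r+2=t, o+3=r, o+4=s, f+5=k.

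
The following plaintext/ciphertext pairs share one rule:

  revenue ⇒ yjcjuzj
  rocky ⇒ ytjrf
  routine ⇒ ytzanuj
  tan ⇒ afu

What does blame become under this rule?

isftj

The rule splits by letter class: vowels +5, consonants +7.
On blame: b(cons)+7=i, l(cons)+7=s, a(vowel)+5=f, m(cons)+7=t, e(vowel)+5=j.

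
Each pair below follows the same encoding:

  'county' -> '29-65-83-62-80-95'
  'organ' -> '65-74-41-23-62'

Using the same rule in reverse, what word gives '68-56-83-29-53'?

pluck

c(#3)→29 and o(#15)→65: differences scale by 3, so n = 3·pos + 20. Each letter becomes 3×(its alphabet position, a=1..z=26) + 20.
Undoing it on 68-56-83-29-53: 68→(68−20)÷3=16=p, 56→(56−20)÷3=12=l, 83→(83−20)÷3=21=u, 29→(29−20)÷3=3=c, 53→(53−20)÷3=11=k.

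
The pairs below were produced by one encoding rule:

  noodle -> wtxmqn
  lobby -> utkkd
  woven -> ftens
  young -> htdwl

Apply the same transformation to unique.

The shifts repeat in a cycle of length 3: positions 0,1,… shift by +9, +5, +9, then the pattern repeats.
Applying it to unique: u+9=d, n+5=s, i+9=r, q+9=z, u+5=z, e+9=n.

dsrzzn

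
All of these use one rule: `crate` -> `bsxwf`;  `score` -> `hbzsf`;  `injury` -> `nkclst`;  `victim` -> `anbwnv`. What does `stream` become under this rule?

c(2)→b(1) and r(17)→s(18) fit y≡15x+23 (mod 26); the inverse of 15 mod 26 is 7. This is an affine cipher: with a=0,…,z=25, each position x becomes (15x+23) mod 26.
Applying it to stream: s(18)→15·18+23≡7=h; t(19)→15·19+23≡22=w; r(17)→15·17+23≡18=s; e(4)→15·4+23≡5=f; a(0)→15·0+23≡23=x; m(12)→15·12+23≡21=v (all mod 26).

hwsfxv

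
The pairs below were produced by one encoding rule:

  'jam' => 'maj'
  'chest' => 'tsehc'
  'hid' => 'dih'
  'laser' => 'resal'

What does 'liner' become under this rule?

renil

The output letters match the input read backwards: jam reversed is maj. It's just the letters in reverse order.
On liner: reverse → renil.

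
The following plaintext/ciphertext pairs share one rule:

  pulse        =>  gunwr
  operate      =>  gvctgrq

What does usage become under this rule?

The output letters match the input read backwards, each shifted +2: pulse reversed is eslup. Two steps: reverse the string, then apply a Caesar shift of +2.
For usage: reverse → egasu; then shift: e+2=g, g+2=i, a+2=c, s+2=u, u+2=w.

gicuw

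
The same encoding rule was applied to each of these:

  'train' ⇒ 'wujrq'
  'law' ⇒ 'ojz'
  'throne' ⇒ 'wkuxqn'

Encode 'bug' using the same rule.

edj

The shift depends on letter class: consonant t→w is +3, but vowel a→j is +9. Two shifts are in play — +9 for a/e/i/o/u, +3 for every other letter.
On bug: b(cons)+3=e, u(vowel)+9=d, g(cons)+3=j.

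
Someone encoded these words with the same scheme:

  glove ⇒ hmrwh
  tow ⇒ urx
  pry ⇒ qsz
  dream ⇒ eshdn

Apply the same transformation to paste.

The shift depends on letter class: consonant g→h is +1, but vowel o→r is +3. The rule splits by letter class: vowels +3, consonants +1.
Applying it to paste: p(cons)+1=q, a(vowel)+3=d, s(cons)+1=t, t(cons)+1=u, e(vowel)+3=h.

qdtuh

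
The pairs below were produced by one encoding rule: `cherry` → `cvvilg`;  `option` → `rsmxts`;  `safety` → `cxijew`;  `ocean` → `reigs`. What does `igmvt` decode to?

price

Two steps: reverse the string, then apply a Caesar shift of +4.
Undoing it on igmvt: shift back: i−4=e, g−4=c, m−4=i, v−4=r, t−4=p → ecirp; then reverse → price.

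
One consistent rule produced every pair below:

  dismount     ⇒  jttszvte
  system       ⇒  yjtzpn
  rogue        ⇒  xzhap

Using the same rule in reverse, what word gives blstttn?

varnish

A repeating key of period 3 is used — shifts +6, +11, +1 over and over.
Reversing it on blstttn: b−6=v, l−11=a, s−1=r, t−6=n, t−11=i, t−1=s, n−6=h.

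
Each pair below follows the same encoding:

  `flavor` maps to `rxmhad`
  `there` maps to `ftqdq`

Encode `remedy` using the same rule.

dqyqpk

Compare letters: f→r is +12, l→x is +12, a→m is +12 — a constant shift. Every letter moves 12 places later in the alphabet, wrapping around z→a.
On remedy: r+12=d, e+12=q, m+12=y, e+12=q, d+12=p, y+12=k.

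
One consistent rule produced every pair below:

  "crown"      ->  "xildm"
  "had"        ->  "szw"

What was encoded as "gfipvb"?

Each pair mirrors across the alphabet (c↔x, r↔i, o↔l): positions sum to 25. Letters are reflected about the middle of the alphabet (position → 25−position): Atbash.
Undoing it on gfipvb: g↔t, f↔u, i↔r, p↔k, v↔e, b↔y.

turkey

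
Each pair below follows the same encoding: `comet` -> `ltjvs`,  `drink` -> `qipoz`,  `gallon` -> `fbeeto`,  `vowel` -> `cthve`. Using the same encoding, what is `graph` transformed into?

c(2)→l(11) and o(14)→t(19) fit y≡5x+1 (mod 26); the inverse of 5 mod 26 is 21. This is an affine cipher: with a=0,…,z=25, each position x becomes (5x+1) mod 26.
On graph: g(6)→5·6+1≡5=f; r(17)→5·17+1≡8=i; a(0)→5·0+1≡1=b; p(15)→5·15+1≡24=y; h(7)→5·7+1≡10=k (all mod 26).

fibyk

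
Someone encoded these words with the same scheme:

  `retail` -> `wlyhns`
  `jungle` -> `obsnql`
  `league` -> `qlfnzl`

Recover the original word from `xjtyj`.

score

Shifts by position in retail: pos 0: r→w (+5), pos 1: e→l (+7), pos 2: t→y (+5), pos 3: a→h (+7) — repeating every 2. The shifts repeat in a cycle of length 2: positions 0,1,… shift by +5, +7, then the pattern repeats.
Reversing it on xjtyj: x−5=s, j−7=c, t−5=o, y−7=r, j−5=e.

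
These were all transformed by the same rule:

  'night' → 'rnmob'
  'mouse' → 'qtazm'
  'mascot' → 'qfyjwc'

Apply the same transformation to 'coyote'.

gtevbn

Each letter shifts forward by (position + 4), i.e. 4, 5, 6, … — the shift grows by one for each successive letter.
On coyote: c+4=g, o+5=t, y+6=e, o+7=v, t+8=b, e+9=n.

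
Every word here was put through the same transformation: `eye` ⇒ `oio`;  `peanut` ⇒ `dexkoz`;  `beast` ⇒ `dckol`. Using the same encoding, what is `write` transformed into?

The output letters match the input read backwards, each shifted +10: eye reversed is eye. Two steps: reverse the string, then apply a Caesar shift of +10.
On write: reverse → etirw; then shift: e+10=o, t+10=d, i+10=s, r+10=b, w+10=g.

odsbg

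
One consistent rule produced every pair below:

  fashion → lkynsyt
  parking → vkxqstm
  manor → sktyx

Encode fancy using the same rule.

lktie

The shift depends on letter class: consonant f→l is +6, but vowel a→k is +10. Vowels shift forward by 10 and consonants shift forward by 6.
For fancy: f(cons)+6=l, a(vowel)+10=k, n(cons)+6=t, c(cons)+6=i, y(cons)+6=e.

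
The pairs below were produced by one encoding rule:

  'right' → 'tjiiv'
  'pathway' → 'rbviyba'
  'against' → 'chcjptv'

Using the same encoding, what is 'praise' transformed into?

rscjuf

The shifts repeat in a cycle of length 2: positions 0,1,… shift by +2, +1, then the pattern repeats.
Applying it to praise: p+2=r, r+1=s, a+2=c, i+1=j, s+2=u, e+1=f.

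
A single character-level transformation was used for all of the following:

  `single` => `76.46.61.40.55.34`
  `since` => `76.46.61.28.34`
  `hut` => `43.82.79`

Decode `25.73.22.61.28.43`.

branch

s(#19)→76 and i(#9)→46: differences scale by 3, so n = 3·pos + 19. Each letter becomes 3×(its alphabet position, a=1..z=26) + 19.
Undoing it on 25.73.22.61.28.43: 25→(25−19)÷3=2=b, 73→(73−19)÷3=18=r, 22→(22−19)÷3=1=a, 61→(61−19)÷3=14=n, 28→(28−19)÷3=3=c, 43→(43−19)÷3=8=h.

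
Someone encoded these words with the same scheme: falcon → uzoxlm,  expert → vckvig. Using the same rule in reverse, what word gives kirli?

Each pair mirrors across the alphabet (f↔u, a↔z, l↔o): positions sum to 25. Each letter is replaced by its mirror in the alphabet: a↔z, b↔y, c↔x, and so on (the Atbash cipher).
Reversing it on kirli: k↔p, i↔r, r↔i, l↔o, i↔r.

prior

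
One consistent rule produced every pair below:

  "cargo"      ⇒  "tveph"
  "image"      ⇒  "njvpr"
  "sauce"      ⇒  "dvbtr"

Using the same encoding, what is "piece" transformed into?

gnrtr

c(2)→t(19) and a(0)→v(21) fit y≡25x+21 (mod 26); the inverse of 25 mod 26 is 25. This is an affine cipher: with a=0,…,z=25, each position x becomes (25x+21) mod 26.
On piece: p(15)→25·15+21≡6=g; i(8)→25·8+21≡13=n; e(4)→25·4+21≡17=r; c(2)→25·2+21≡19=t; e(4)→25·4+21≡17=r (all mod 26).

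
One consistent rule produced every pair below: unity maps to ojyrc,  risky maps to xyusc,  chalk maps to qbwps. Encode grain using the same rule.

This is an affine cipher: with a=0,…,z=25, each position x becomes (23x+22) mod 26.
For grain: g(6)→23·6+22≡4=e; r(17)→23·17+22≡23=x; a(0)→23·0+22≡22=w; i(8)→23·8+22≡24=y; n(13)→23·13+22≡9=j (all mod 26).

exwyj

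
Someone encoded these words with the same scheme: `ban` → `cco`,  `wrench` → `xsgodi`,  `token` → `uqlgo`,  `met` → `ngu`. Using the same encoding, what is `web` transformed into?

The shift depends on letter class: consonant b→c is +1, but vowel a→c is +2. The rule splits by letter class: vowels +2, consonants +1.
Applying it to web: w(cons)+1=x, e(vowel)+2=g, b(cons)+1=c.

xgc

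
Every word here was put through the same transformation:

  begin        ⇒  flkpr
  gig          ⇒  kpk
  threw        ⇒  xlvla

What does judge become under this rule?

The rule splits by letter class: vowels +7, consonants +4.
On judge: j(cons)+4=n, u(vowel)+7=b, d(cons)+4=h, g(cons)+4=k, e(vowel)+7=l.

nbhkl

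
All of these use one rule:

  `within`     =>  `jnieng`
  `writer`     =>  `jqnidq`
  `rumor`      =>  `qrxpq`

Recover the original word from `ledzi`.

chest

w(22)→j(9) and i(8)→n(13) fit y≡9x+19 (mod 26); the inverse of 9 mod 26 is 3. This is an affine cipher: with a=0,…,z=25, each position x becomes (9x+19) mod 26.
Decoding ledzi: l(11)→3·(11−19)≡2=c; e(4)→3·(4−19)≡7=h; d(3)→3·(3−19)≡4=e; z(25)→3·(25−19)≡18=s; i(8)→3·(8−19)≡19=t (all mod 26).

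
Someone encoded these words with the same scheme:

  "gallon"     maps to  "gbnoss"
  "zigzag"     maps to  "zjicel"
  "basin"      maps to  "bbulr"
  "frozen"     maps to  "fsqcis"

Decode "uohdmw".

Letter i (0-indexed) is shifted by i+0, so successive shifts are 0, 1, 2, ….
Decoding uohdmw: u−0=u, o−1=n, h−2=f, d−3=a, m−4=i, w−5=r.

unfair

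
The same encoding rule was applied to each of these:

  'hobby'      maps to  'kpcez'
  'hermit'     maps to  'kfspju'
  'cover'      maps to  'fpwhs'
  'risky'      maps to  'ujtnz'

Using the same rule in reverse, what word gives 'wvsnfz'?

A repeating key of period 3 is used — shifts +3, +1, +1 over and over.
Undoing it on wvsnfz: w−3=t, v−1=u, s−1=r, n−3=k, f−1=e, z−1=y.

turkey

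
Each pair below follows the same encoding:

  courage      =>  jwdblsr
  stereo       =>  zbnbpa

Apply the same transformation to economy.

In courage: c→j is +7, o→w is +8, u→d is +9, r→b is +10 — the shift increases by 1 each position. Letter i (0-indexed) is shifted by i+7, so successive shifts are 7, 8, 9, ….
Applying it to economy: e+7=l, c+8=k, o+9=x, n+10=x, o+11=z, m+12=y, y+13=l.

lkxxzyl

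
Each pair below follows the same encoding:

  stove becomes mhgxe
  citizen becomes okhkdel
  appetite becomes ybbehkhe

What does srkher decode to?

s(18)→m(12) and t(19)→h(7) fit y≡21x+24 (mod 26); the inverse of 21 mod 26 is 5. Each letter's alphabet position (a=0..z=25) is mapped through 21·x+24 mod 26 — an affine cipher.
Reversing it on srkher: s(18)→5·(18−24)≡22=w; r(17)→5·(17−24)≡17=r; k(10)→5·(10−24)≡8=i; h(7)→5·(7−24)≡19=t; e(4)→5·(4−24)≡4=e; r(17)→5·(17−24)≡17=r (all mod 26).

writer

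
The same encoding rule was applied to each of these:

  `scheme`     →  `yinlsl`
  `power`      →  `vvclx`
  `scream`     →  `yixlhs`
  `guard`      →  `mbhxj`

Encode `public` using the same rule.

vbhrpi

The shift depends on letter class: consonant s→y is +6, but vowel e→l is +7. Vowels shift forward by 7 and consonants shift forward by 6.
For public: p(cons)+6=v, u(vowel)+7=b, b(cons)+6=h, l(cons)+6=r, i(vowel)+7=p, c(cons)+6=i.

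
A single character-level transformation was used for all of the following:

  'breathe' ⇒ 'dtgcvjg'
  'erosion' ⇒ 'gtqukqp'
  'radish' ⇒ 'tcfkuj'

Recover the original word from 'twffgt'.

rudder

Compare letters: b→d is +2, r→t is +2, e→g is +2 — a constant shift. It's a constant shift of +2 (ROT2).
Reversing it on twffgt: t−2=r, w−2=u, f−2=d, f−2=d, g−2=e, t−2=r.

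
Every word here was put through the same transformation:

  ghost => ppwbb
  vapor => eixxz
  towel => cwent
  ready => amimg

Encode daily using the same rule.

miqug

Shifts by position in ghost: pos 0: g→p (+9), pos 1: h→p (+8), pos 2: o→w (+8), pos 3: s→b (+9), pos 4: t→b (+8) — repeating every 3. A repeating key of period 3 is used — shifts +9, +8, +8 over and over.
Applying it to daily: d+9=m, a+8=i, i+8=q, l+9=u, y+8=g.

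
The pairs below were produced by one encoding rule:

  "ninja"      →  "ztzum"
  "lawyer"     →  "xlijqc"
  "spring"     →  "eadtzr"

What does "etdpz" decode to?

siren

Shifts by position in ninja: pos 0: n→z (+12), pos 1: i→t (+11), pos 2: n→z (+12), pos 3: j→u (+11) — repeating every 2. A repeating key of period 2 is used — shifts +12, +11 over and over.
Reversing it on etdpz: e−12=s, t−11=i, d−12=r, p−11=e, z−12=n.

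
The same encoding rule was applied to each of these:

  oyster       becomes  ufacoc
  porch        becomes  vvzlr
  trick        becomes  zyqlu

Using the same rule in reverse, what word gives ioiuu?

Letter i (0-indexed) is shifted by i+6, so successive shifts are 6, 7, 8, ….
Decoding ioiuu: i−6=c, o−7=h, i−8=a, u−9=l, u−10=k.

chalk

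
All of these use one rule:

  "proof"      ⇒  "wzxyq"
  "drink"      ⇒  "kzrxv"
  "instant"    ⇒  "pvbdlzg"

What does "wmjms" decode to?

peach

In proof: p→w is +7, r→z is +8, o→x is +9, o→y is +10 — the shift increases by 1 each position. The shift increases by 1 at each position, starting from +7: 7, 8, 9, ….
Undoing it on wmjms: w−7=p, m−8=e, j−9=a, m−10=c, s−11=h.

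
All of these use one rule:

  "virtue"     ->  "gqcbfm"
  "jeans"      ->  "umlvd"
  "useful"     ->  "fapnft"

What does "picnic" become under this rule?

aqnvtk

Shifts by position in virtue: pos 0: v→g (+11), pos 1: i→q (+8), pos 2: r→c (+11), pos 3: t→b (+8) — repeating every 2. The shifts repeat in a cycle of length 2: positions 0,1,… shift by +11, +8, then the pattern repeats.
Applying it to picnic: p+11=a, i+8=q, c+11=n, n+8=v, i+11=t, c+8=k.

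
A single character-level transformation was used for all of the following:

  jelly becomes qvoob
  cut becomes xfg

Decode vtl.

ego

Each pair mirrors across the alphabet (j↔q, e↔v, l↔o): positions sum to 25. This is the alphabet-reversal cipher (Atbash): a becomes z, b becomes y, etc.
Reversing it on vtl: v↔e, t↔g, l↔o.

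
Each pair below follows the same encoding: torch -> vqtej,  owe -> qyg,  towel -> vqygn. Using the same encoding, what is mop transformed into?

This is a Caesar cipher with shift 2.
On mop: m+2=o, o+2=q, p+2=r.

oqr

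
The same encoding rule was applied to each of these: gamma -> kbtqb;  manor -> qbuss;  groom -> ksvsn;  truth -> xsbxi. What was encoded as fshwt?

Shifts by position in gamma: pos 0: g→k (+4), pos 1: a→b (+1), pos 2: m→t (+7), pos 3: m→q (+4), pos 4: a→b (+1) — repeating every 3. The shifts repeat in a cycle of length 3: positions 0,1,… shift by +4, +1, +7, then the pattern repeats.
Reversing it on fshwt: f−4=b, s−1=r, h−7=a, w−4=s, t−1=s.

brass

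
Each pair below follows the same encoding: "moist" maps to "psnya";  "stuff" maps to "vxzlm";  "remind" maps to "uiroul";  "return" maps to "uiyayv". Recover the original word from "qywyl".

nurse

Letter i (0-indexed) is shifted by i+3, so successive shifts are 3, 4, 5, ….
Reversing it on qywyl: q−3=n, y−4=u, w−5=r, y−6=s, l−7=e.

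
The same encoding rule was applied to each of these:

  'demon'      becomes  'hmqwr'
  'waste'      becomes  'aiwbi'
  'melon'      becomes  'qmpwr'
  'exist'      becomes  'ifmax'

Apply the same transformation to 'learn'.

Shifts by position in demon: pos 0: d→h (+4), pos 1: e→m (+8), pos 2: m→q (+4), pos 3: o→w (+8) — repeating every 2. The shifts repeat in a cycle of length 2: positions 0,1,… shift by +4, +8, then the pattern repeats.
On learn: l+4=p, e+8=m, a+4=e, r+8=z, n+4=r.

pmezr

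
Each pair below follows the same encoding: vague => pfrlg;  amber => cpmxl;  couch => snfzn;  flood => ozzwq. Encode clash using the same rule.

Two steps: reverse the string, then apply a Caesar shift of +11.
On clash: reverse → hsalc; then shift: h+11=s, s+11=d, a+11=l, l+11=w, c+11=n.

sdlwn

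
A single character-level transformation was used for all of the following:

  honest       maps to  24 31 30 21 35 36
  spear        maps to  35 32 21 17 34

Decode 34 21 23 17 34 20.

regard

h is letter #8 and maps to 24: an offset of 16. The number is (letter's place in the alphabet, a=1) + 16.
Reversing it on 34 21 23 17 34 20: 34→(34−16)÷1=18=r, 21→(21−16)÷1=5=e, 23→(23−16)÷1=7=g, 17→(17−16)÷1=1=a, 34→(34−16)÷1=18=r, 20→(20−16)÷1=4=d.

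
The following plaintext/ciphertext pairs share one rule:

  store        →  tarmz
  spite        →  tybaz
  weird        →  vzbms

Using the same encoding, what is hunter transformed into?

s(18)→t(19) and t(19)→a(0) fit y≡7x+23 (mod 26); the inverse of 7 mod 26 is 15. Treating letters as 0–25, the rule is x ↦ 7x + 23 (mod 26).
On hunter: h(7)→7·7+23≡20=u; u(20)→7·20+23≡7=h; n(13)→7·13+23≡10=k; t(19)→7·19+23≡0=a; e(4)→7·4+23≡25=z; r(17)→7·17+23≡12=m (all mod 26).

uhkazm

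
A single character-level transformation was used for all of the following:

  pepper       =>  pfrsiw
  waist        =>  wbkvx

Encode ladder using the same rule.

In pepper: p→p is +0, e→f is +1, p→r is +2, p→s is +3 — the shift increases by 1 each position. The shift increases by 1 at each position, starting from +0: 0, 1, 2, ….
For ladder: l+0=l, a+1=b, d+2=f, d+3=g, e+4=i, r+5=w.

lbfgiw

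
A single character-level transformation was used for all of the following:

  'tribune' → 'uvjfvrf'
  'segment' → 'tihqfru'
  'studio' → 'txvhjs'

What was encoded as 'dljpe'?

Shifts by position in tribune: pos 0: t→u (+1), pos 1: r→v (+4), pos 2: i→j (+1), pos 3: b→f (+4) — repeating every 2. A repeating key of period 2 is used — shifts +1, +4 over and over.
Undoing it on dljpe: d−1=c, l−4=h, j−1=i, p−4=l, e−1=d.

child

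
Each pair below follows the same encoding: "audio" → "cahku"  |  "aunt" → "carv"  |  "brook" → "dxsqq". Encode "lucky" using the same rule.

nagme

Shifts by position in audio: pos 0: a→c (+2), pos 1: u→a (+6), pos 2: d→h (+4), pos 3: i→k (+2), pos 4: o→u (+6) — repeating every 3. It's a Vigenère-style cipher with numeric key [2,6,4]: position i shifts by key[i mod 3].
On lucky: l+2=n, u+6=a, c+4=g, k+2=m, y+6=e.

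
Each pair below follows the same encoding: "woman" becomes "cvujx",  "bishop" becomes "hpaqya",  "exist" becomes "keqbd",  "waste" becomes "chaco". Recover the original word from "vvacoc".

In woman: w→c is +6, o→v is +7, m→u is +8, a→j is +9 — the shift increases by 1 each position. The shift increases by 1 at each position, starting from +6: 6, 7, 8, ….
Decoding vvacoc: v−6=p, v−7=o, a−8=s, c−9=t, o−10=e, c−11=r.

poster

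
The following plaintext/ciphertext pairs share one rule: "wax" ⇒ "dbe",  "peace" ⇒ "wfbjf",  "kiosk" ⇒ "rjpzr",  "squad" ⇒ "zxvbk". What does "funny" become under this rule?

mvuuf

The shift depends on letter class: consonant w→d is +7, but vowel a→b is +1. Two shifts are in play — +1 for a/e/i/o/u, +7 for every other letter.
On funny: f(cons)+7=m, u(vowel)+1=v, n(cons)+7=u, n(cons)+7=u, y(cons)+7=f.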